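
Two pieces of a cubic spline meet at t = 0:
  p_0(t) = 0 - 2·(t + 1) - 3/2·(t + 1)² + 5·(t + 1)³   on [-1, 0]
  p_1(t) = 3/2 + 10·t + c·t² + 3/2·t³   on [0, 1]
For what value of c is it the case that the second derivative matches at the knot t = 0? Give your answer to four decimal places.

p_0''(t) = -3 + 30·(t + 1), so p_0''(0) = 27. On the right, p_1''(0) = 2c, so c = 27/2.

13.5000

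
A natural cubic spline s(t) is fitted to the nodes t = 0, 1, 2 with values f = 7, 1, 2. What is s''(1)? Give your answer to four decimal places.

Write M_i for s''(x_i). With h_i = 1, 1 and divided differences Δ_i = -6, 1, the continuity of s' gives the tridiagonal system
  1·M_0 + 4·M_1 + 1·M_2 = 6(Δ_1 - Δ_0) = 42
Natural end conditions: M_0 = M_2 = 0.
Solving: M_0 = 0, M_1 = 21/2, M_2 = 0.

10.5000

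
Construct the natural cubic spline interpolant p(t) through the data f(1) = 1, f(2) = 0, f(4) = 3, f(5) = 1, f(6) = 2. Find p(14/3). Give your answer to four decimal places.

Put m_i = p'' at the i-th knot. Here h = (1, 2, 1, 1) and Δ = (-1, 3/2, -2, 1), so the interior equations h_(i-1)·m_(i-1) + 2(h_(i-1)+h_i)·m_i + h_i·m_(i+1) = 6(Δ_i − Δ_(i-1)) read
  1·m_0 + 6·m_1 + 2·m_2 = 6(Δ_1 - Δ_0) = 15
  2·m_1 + 6·m_2 + 1·m_3 = 6(Δ_2 - Δ_1) = -21
  1·m_2 + 4·m_3 + 1·m_4 = 6(Δ_3 - Δ_2) = 18
Natural end conditions: m_0 = m_4 = 0.
Solving the tridiagonal system: m_0 = 0, m_1 = 9/2, m_2 = -6, m_3 = 6, m_4 = 0.
On [4, 5], p(t) = 3 - 1·(t - 4) - 3·(t - 4)² + 2·(t - 4)³.
With (t - 4) = 2/3: p(14/3) = 43/27.

1.5926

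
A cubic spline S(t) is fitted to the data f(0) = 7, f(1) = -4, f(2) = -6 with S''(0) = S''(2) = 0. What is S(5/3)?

With M_i denoting the second derivative at x_i, h_i = 1, 1, and Δ_i = (y_(i+1) − y_i)/h_i = -11, -2:
  1·M_0 + 4·M_1 + 1·M_2 = 6(Δ_1 - Δ_0) = 54
Natural end conditions: M_0 = M_2 = 0.
Solving the tridiagonal system: M_0 = 0, M_1 = 27/2, M_2 = 0.
On [1, 2], S(t) = -4 - 13/2·(t - 1) + 27/4·(t - 1)² - 9/4·(t - 1)³.
With (t - 1) = 2/3: S(5/3) = -6.

-6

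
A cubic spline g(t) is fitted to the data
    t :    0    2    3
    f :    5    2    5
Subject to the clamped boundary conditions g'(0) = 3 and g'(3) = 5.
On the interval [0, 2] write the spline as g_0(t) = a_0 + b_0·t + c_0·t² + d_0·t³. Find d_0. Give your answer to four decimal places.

Put M_i = g'' at the i-th knot. Here h = (2, 1) and Δ = (-3/2, 3), so the interior equations h_(i-1)·M_(i-1) + 2(h_(i-1)+h_i)·M_i + h_i·M_(i+1) = 6(Δ_i − Δ_(i-1)) read
  2·M_0 + 6·M_1 + 1·M_2 = 6(Δ_1 - Δ_0) = 27
Clamped end conditions give two more equations: 2h_0·M_0 + h_0·M_1 = 6(Δ_0 - g'(0)) = -27 and h_1·M_1 + 2h_1·M_2 = 6(g'(3) - Δ_1) = 12.
Solving the tridiagonal system: M_0 = -127/12, M_1 = 23/3, M_2 = 13/6.
On [0, 2], with g_0(t) = a_0 + b_0·t + c_0·t² + d_0·t³: c_0 = M_0/2 = -127/24, d_0 = (M_1 - M_0)/(6h_0) = 73/48, b_0 = Δ_0 - h_0(2M_0 + M_1)/6 = 3.

1.5208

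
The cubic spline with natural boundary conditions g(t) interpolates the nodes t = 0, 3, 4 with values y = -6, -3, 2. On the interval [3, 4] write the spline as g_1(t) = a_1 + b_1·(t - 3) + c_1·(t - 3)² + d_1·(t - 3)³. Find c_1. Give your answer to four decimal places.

1.5000

Let m_i = g''(x_i). Step sizes h_i = 3, 1; slopes of the chords Δ_i = (y_(i+1) - y_i)/h_i = 1, 5.
  3·m_0 + 8·m_1 + 1·m_2 = 6(Δ_1 - Δ_0) = 24
Natural end conditions: m_0 = m_2 = 0.
Hence m_0 = 0, m_1 = 3, m_2 = 0.
On [3, 4], with g_1(t) = a_1 + b_1·(t - 3) + c_1·(t - 3)² + d_1·(t - 3)³: c_1 = m_1/2 = 3/2, d_1 = (m_2 - m_1)/(6h_1) = -1/2, b_1 = Δ_1 - h_1(2m_1 + m_2)/6 = 4.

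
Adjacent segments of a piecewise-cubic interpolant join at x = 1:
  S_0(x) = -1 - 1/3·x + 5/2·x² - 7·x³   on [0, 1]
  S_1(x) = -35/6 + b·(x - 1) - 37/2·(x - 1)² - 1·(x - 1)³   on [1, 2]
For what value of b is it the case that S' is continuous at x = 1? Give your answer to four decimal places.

S_0'(x) = -1/3 + 5·x - 21·x², so S_0'(1) = -49/3. On the right, S_1'(1) = b, so b = -49/3.

-16.3333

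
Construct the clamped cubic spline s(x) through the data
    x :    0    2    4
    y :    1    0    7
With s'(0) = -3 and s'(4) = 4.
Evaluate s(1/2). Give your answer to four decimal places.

-0.1875

Put M_i = s'' at the i-th knot. Here h = (2, 2) and Δ = (-1/2, 7/2), so the interior equations h_(i-1)·M_(i-1) + 2(h_(i-1)+h_i)·M_i + h_i·M_(i+1) = 6(Δ_i − Δ_(i-1)) read
  2·M_0 + 8·M_1 + 2·M_2 = 6(Δ_1 - Δ_0) = 24
Clamped end conditions give two more equations: 2h_0·M_0 + h_0·M_1 = 6(Δ_0 - s'(0)) = 15 and h_1·M_1 + 2h_1·M_2 = 6(s'(4) - Δ_1) = 3.
Hence M_0 = 5/2, M_1 = 5/2, M_2 = -1/2.
On [0, 2], s(x) = 1 - 3·x + 5/4·x² + 0·x³.
With x = 1/2: s(1/2) = -3/16.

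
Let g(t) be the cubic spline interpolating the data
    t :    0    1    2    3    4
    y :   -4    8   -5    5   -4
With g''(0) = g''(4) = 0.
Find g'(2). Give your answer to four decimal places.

Let M_i = g''(x_i). Step sizes h_i = 1, 1, 1, 1; slopes of the chords Δ_i = (y_(i+1) - y_i)/h_i = 12, -13, 10, -9.
  1·M_0 + 4·M_1 + 1·M_2 = 6(Δ_1 - Δ_0) = -150
  1·M_1 + 4·M_2 + 1·M_3 = 6(Δ_2 - Δ_1) = 138
  1·M_2 + 4·M_3 + 1·M_4 = 6(Δ_3 - Δ_2) = -114
Natural end conditions: M_0 = M_4 = 0.
Forward elimination and back-substitution give M_0 = 0, M_1 = -729/14, M_2 = 408/7, M_3 = -603/14, M_4 = 0.
On [2, 3], g'(t) = b_2 + 2c_2·(t - 2) + 3d_2·(t - 2)² with b_2 = Δ_2 - h_2(2M_2 + M_3)/6 = -9/4, c_2 = M_2/2 = 204/7, d_2 = (M_3 - M_2)/(6h_2) = -473/28. So g'(2) = -9/4.

-2.2500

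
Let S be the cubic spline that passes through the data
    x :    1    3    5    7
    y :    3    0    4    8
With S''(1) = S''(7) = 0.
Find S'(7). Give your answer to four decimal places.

Let M_i = S''(x_i). Step sizes h_i = 2, 2, 2; slopes of the chords Δ_i = (y_(i+1) - y_i)/h_i = -3/2, 2, 2.
  2·M_0 + 8·M_1 + 2·M_2 = 6(Δ_1 - Δ_0) = 21
  2·M_1 + 8·M_2 + 2·M_3 = 6(Δ_2 - Δ_1) = 0
Natural end conditions: M_0 = M_3 = 0.
Hence M_0 = 0, M_1 = 14/5, M_2 = -7/10, M_3 = 0.
On [5, 7], S'(x) = b_2 + 2c_2·(x - 5) + 3d_2·(x - 5)² with b_2 = Δ_2 - h_2(2M_2 + M_3)/6 = 37/15, c_2 = M_2/2 = -7/20, d_2 = (M_3 - M_2)/(6h_2) = 7/120. So S'(7) = 53/30.

1.7667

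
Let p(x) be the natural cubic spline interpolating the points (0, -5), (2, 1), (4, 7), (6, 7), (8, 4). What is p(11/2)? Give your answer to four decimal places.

7.4746

Let σ_i = p''(x_i). Step sizes h_i = 2, 2, 2, 2; slopes of the chords Δ_i = (y_(i+1) - y_i)/h_i = 3, 3, 0, -3/2.
  2·σ_0 + 8·σ_1 + 2·σ_2 = 6(Δ_1 - Δ_0) = 0
  2·σ_1 + 8·σ_2 + 2·σ_3 = 6(Δ_2 - Δ_1) = -18
  2·σ_2 + 8·σ_3 + 2·σ_4 = 6(Δ_3 - Δ_2) = -9
Natural end conditions: σ_0 = σ_4 = 0.
Forward elimination and back-substitution give σ_0 = 0, σ_1 = 9/16, σ_2 = -9/4, σ_3 = -9/16, σ_4 = 0.
On [4, 6], p(x) = 7 + 27/16·(x - 4) - 9/8·(x - 4)² + 9/64·(x - 4)³.
With (x - 4) = 3/2: p(11/2) = 3827/512.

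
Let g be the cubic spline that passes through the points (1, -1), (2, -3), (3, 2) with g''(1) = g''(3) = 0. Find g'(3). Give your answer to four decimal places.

Put σ_i = g'' at the i-th knot. Here h = (1, 1) and Δ = (-2, 5), so the interior equations h_(i-1)·σ_(i-1) + 2(h_(i-1)+h_i)·σ_i + h_i·σ_(i+1) = 6(Δ_i − Δ_(i-1)) read
  1·σ_0 + 4·σ_1 + 1·σ_2 = 6(Δ_1 - Δ_0) = 42
Natural end conditions: σ_0 = σ_2 = 0.
Solving the tridiagonal system: σ_0 = 0, σ_1 = 21/2, σ_2 = 0.
On [2, 3], g'(x) = b_1 + 2c_1·(x - 2) + 3d_1·(x - 2)² with b_1 = Δ_1 - h_1(2σ_1 + σ_2)/6 = 3/2, c_1 = σ_1/2 = 21/4, d_1 = (σ_2 - σ_1)/(6h_1) = -7/4. So g'(3) = 27/4.

6.7500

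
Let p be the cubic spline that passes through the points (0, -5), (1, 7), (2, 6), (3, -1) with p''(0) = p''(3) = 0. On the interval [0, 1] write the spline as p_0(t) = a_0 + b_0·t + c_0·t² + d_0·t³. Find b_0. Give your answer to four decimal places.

15.0667

Write M_i for p''(x_i). With h_i = 1, 1, 1 and divided differences Δ_i = 12, -1, -7, the continuity of p' gives the tridiagonal system
  1·M_0 + 4·M_1 + 1·M_2 = 6(Δ_1 - Δ_0) = -78
  1·M_1 + 4·M_2 + 1·M_3 = 6(Δ_2 - Δ_1) = -36
Natural end conditions: M_0 = M_3 = 0.
Solving: M_0 = 0, M_1 = -92/5, M_2 = -22/5, M_3 = 0.
On [0, 1], with p_0(t) = a_0 + b_0·t + c_0·t² + d_0·t³: c_0 = M_0/2 = 0, d_0 = (M_1 - M_0)/(6h_0) = -46/15, b_0 = Δ_0 - h_0(2M_0 + M_1)/6 = 226/15.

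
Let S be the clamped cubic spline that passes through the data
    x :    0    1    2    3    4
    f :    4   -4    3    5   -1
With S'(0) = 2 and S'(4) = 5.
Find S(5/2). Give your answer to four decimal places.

With M_i denoting the second derivative at x_i, h_i = 1, 1, 1, 1, and Δ_i = (y_(i+1) − y_i)/h_i = -8, 7, 2, -6:
  1·M_0 + 4·M_1 + 1·M_2 = 6(Δ_1 - Δ_0) = 90
  1·M_1 + 4·M_2 + 1·M_3 = 6(Δ_2 - Δ_1) = -30
  1·M_2 + 4·M_3 + 1·M_4 = 6(Δ_3 - Δ_2) = -48
Clamped end conditions give two more equations: 2h_0·M_0 + h_0·M_1 = 6(Δ_0 - S'(0)) = -60 and h_3·M_3 + 2h_3·M_4 = 6(S'(4) - Δ_3) = 66.
Forward elimination and back-substitution give M_0 = -342/7, M_1 = 264/7, M_2 = -12, M_3 = -138/7, M_4 = 300/7.
On [2, 3], S(x) = 3 + 65/7·(x - 2) - 6·(x - 2)² - 9/7·(x - 2)³.
With (x - 2) = 1/2: S(5/2) = 335/56.

5.9821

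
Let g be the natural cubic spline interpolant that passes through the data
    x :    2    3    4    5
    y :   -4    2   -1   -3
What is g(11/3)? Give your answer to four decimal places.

0.4099

Let M_i = g''(x_i). Step sizes h_i = 1, 1, 1; slopes of the chords Δ_i = (y_(i+1) - y_i)/h_i = 6, -3, -2.
  1·M_0 + 4·M_1 + 1·M_2 = 6(Δ_1 - Δ_0) = -54
  1·M_1 + 4·M_2 + 1·M_3 = 6(Δ_2 - Δ_1) = 6
Natural end conditions: M_0 = M_3 = 0.
Solving the tridiagonal system: M_0 = 0, M_1 = -74/5, M_2 = 26/5, M_3 = 0.
On [3, 4], g(x) = 2 + 16/15·(x - 3) - 37/5·(x - 3)² + 10/3·(x - 3)³.
With (x - 3) = 2/3: g(11/3) = 166/405.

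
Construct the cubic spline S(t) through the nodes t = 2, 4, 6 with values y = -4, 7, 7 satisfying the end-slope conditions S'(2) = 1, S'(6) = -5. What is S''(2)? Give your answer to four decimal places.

9.3750

Write m_i for S''(x_i). With h_i = 2, 2 and divided differences Δ_i = 11/2, 0, the continuity of S' gives the tridiagonal system
  2·m_0 + 8·m_1 + 2·m_2 = 6(Δ_1 - Δ_0) = -33
Clamped end conditions give two more equations: 2h_0·m_0 + h_0·m_1 = 6(Δ_0 - S'(2)) = 27 and h_1·m_1 + 2h_1·m_2 = 6(S'(6) - Δ_1) = -30.
Forward elimination and back-substitution give m_0 = 75/8, m_1 = -21/4, m_2 = -39/8.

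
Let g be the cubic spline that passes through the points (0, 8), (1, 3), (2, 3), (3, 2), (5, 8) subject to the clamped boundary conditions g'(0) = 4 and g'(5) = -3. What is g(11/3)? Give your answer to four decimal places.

4.2746

Put m_i = g'' at the i-th knot. Here h = (1, 1, 1, 2) and Δ = (-5, 0, -1, 3), so the interior equations h_(i-1)·m_(i-1) + 2(h_(i-1)+h_i)·m_i + h_i·m_(i+1) = 6(Δ_i − Δ_(i-1)) read
  1·m_0 + 4·m_1 + 1·m_2 = 6(Δ_1 - Δ_0) = 30
  1·m_1 + 4·m_2 + 1·m_3 = 6(Δ_2 - Δ_1) = -6
  1·m_2 + 6·m_3 + 2·m_4 = 6(Δ_3 - Δ_2) = 24
Clamped end conditions give two more equations: 2h_0·m_0 + h_0·m_1 = 6(Δ_0 - g'(0)) = -54 and h_3·m_3 + 2h_3·m_4 = 6(g'(5) - Δ_3) = -36.
Forward elimination and back-substitution give m_0 = -1492/41, m_1 = 770/41, m_2 = -358/41, m_3 = 416/41, m_4 = -577/41.
On [3, 5], g(x) = 2 + 38/41·(x - 3) + 208/41·(x - 3)² - 331/164·(x - 3)³.
With (x - 3) = 2/3: g(11/3) = 4732/1107.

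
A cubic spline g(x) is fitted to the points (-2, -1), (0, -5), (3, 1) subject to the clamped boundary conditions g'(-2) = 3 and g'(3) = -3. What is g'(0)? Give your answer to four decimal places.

-0.9000

Let M_i = g''(x_i). Step sizes h_i = 2, 3; slopes of the chords Δ_i = (y_(i+1) - y_i)/h_i = -2, 2.
  2·M_0 + 10·M_1 + 3·M_2 = 6(Δ_1 - Δ_0) = 24
Clamped end conditions give two more equations: 2h_0·M_0 + h_0·M_1 = 6(Δ_0 - g'(-2)) = -30 and h_1·M_1 + 2h_1·M_2 = 6(g'(3) - Δ_1) = -30.
Hence M_0 = -111/10, M_1 = 36/5, M_2 = -43/5.
On [0, 3], g'(x) = b_1 + 2c_1·x + 3d_1·x² with b_1 = Δ_1 - h_1(2M_1 + M_2)/6 = -9/10, c_1 = M_1/2 = 18/5, d_1 = (M_2 - M_1)/(6h_1) = -79/90. So g'(0) = -9/10.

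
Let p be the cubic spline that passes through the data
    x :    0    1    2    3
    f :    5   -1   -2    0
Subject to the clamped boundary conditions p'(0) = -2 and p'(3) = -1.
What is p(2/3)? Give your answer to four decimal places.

1.1975

Put σ_i = p'' at the i-th knot. Here h = (1, 1, 1) and Δ = (-6, -1, 2), so the interior equations h_(i-1)·σ_(i-1) + 2(h_(i-1)+h_i)·σ_i + h_i·σ_(i+1) = 6(Δ_i − Δ_(i-1)) read
  1·σ_0 + 4·σ_1 + 1·σ_2 = 6(Δ_1 - Δ_0) = 30
  1·σ_1 + 4·σ_2 + 1·σ_3 = 6(Δ_2 - Δ_1) = 18
Clamped end conditions give two more equations: 2h_0·σ_0 + h_0·σ_1 = 6(Δ_0 - p'(0)) = -24 and h_2·σ_2 + 2h_2·σ_3 = 6(p'(3) - Δ_2) = -18.
Forward elimination and back-substitution give σ_0 = -52/3, σ_1 = 32/3, σ_2 = 14/3, σ_3 = -34/3.
On [0, 1], p(x) = 5 - 2·x - 26/3·x² + 14/3·x³.
With x = 2/3: p(2/3) = 97/81.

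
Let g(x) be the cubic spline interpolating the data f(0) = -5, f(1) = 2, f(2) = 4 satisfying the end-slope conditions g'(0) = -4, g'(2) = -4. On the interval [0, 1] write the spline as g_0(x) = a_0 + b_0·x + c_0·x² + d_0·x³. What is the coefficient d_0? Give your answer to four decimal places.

-9.2500

Write m_i for g''(x_i). With h_i = 1, 1 and divided differences Δ_i = 7, 2, the continuity of g' gives the tridiagonal system
  1·m_0 + 4·m_1 + 1·m_2 = 6(Δ_1 - Δ_0) = -30
Clamped end conditions give two more equations: 2h_0·m_0 + h_0·m_1 = 6(Δ_0 - g'(0)) = 66 and h_1·m_1 + 2h_1·m_2 = 6(g'(2) - Δ_1) = -36.
Hence m_0 = 81/2, m_1 = -15, m_2 = -21/2.
On [0, 1], with g_0(x) = a_0 + b_0·x + c_0·x² + d_0·x³: c_0 = m_0/2 = 81/4, d_0 = (m_1 - m_0)/(6h_0) = -37/4, b_0 = Δ_0 - h_0(2m_0 + m_1)/6 = -4.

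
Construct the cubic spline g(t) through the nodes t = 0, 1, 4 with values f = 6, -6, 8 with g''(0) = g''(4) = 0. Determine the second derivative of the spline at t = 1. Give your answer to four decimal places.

12.5000

Put M_i = g'' at the i-th knot. Here h = (1, 3) and Δ = (-12, 14/3), so the interior equations h_(i-1)·M_(i-1) + 2(h_(i-1)+h_i)·M_i + h_i·M_(i+1) = 6(Δ_i − Δ_(i-1)) read
  1·M_0 + 8·M_1 + 3·M_2 = 6(Δ_1 - Δ_0) = 100
Natural end conditions: M_0 = M_2 = 0.
Forward elimination and back-substitution give M_0 = 0, M_1 = 25/2, M_2 = 0.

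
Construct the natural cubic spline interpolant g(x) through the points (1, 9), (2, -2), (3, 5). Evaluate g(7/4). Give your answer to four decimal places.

Let σ_i = g''(x_i). Step sizes h_i = 1, 1; slopes of the chords Δ_i = (y_(i+1) - y_i)/h_i = -11, 7.
  1·σ_0 + 4·σ_1 + 1·σ_2 = 6(Δ_1 - Δ_0) = 108
Natural end conditions: σ_0 = σ_2 = 0.
Forward elimination and back-substitution give σ_0 = 0, σ_1 = 27, σ_2 = 0.
On [1, 2], g(x) = 9 - 31/2·(x - 1) + 0·(x - 1)² + 9/2·(x - 1)³.
With (x - 1) = 3/4: g(7/4) = -93/128.

-0.7266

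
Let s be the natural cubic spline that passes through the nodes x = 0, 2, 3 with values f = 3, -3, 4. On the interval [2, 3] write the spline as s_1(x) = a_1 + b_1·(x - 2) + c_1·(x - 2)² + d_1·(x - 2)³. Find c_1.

Put m_i = s'' at the i-th knot. Here h = (2, 1) and Δ = (-3, 7), so the interior equations h_(i-1)·m_(i-1) + 2(h_(i-1)+h_i)·m_i + h_i·m_(i+1) = 6(Δ_i − Δ_(i-1)) read
  2·m_0 + 6·m_1 + 1·m_2 = 6(Δ_1 - Δ_0) = 60
Natural end conditions: m_0 = m_2 = 0.
Hence m_0 = 0, m_1 = 10, m_2 = 0.
On [2, 3], with s_1(x) = a_1 + b_1·(x - 2) + c_1·(x - 2)² + d_1·(x - 2)³: c_1 = m_1/2 = 5, d_1 = (m_2 - m_1)/(6h_1) = -5/3, b_1 = Δ_1 - h_1(2m_1 + m_2)/6 = 11/3.

5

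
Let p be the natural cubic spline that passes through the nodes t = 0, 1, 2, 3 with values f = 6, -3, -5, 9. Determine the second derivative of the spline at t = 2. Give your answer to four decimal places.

22.8000

Let m_i = p''(x_i). Step sizes h_i = 1, 1, 1; slopes of the chords Δ_i = (y_(i+1) - y_i)/h_i = -9, -2, 14.
  1·m_0 + 4·m_1 + 1·m_2 = 6(Δ_1 - Δ_0) = 42
  1·m_1 + 4·m_2 + 1·m_3 = 6(Δ_2 - Δ_1) = 96
Natural end conditions: m_0 = m_3 = 0.
Forward elimination and back-substitution give m_0 = 0, m_1 = 24/5, m_2 = 114/5, m_3 = 0.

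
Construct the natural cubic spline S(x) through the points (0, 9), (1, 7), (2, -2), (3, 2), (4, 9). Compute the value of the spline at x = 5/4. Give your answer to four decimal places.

Let M_i = S''(x_i). Step sizes h_i = 1, 1, 1, 1; slopes of the chords Δ_i = (y_(i+1) - y_i)/h_i = -2, -9, 4, 7.
  1·M_0 + 4·M_1 + 1·M_2 = 6(Δ_1 - Δ_0) = -42
  1·M_1 + 4·M_2 + 1·M_3 = 6(Δ_2 - Δ_1) = 78
  1·M_2 + 4·M_3 + 1·M_4 = 6(Δ_3 - Δ_2) = 18
Natural end conditions: M_0 = M_4 = 0.
Solving the tridiagonal system: M_0 = 0, M_1 = -33/2, M_2 = 24, M_3 = -3/2, M_4 = 0.
On [1, 2], S(x) = 7 - 15/2·(x - 1) - 33/4·(x - 1)² + 27/4·(x - 1)³.
With (x - 1) = 1/4: S(5/4) = 1207/256.

4.7148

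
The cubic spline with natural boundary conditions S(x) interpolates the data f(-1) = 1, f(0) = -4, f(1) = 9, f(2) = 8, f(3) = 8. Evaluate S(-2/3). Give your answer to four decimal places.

Write M_i for S''(x_i). With h_i = 1, 1, 1, 1 and divided differences Δ_i = -5, 13, -1, 0, the continuity of S' gives the tridiagonal system
  1·M_0 + 4·M_1 + 1·M_2 = 6(Δ_1 - Δ_0) = 108
  1·M_1 + 4·M_2 + 1·M_3 = 6(Δ_2 - Δ_1) = -84
  1·M_2 + 4·M_3 + 1·M_4 = 6(Δ_3 - Δ_2) = 6
Natural end conditions: M_0 = M_4 = 0.
Solving: M_0 = 0, M_1 = 981/28, M_2 = -225/7, M_3 = 267/28, M_4 = 0.
On [-1, 0], S(x) = 1 - 607/56·(x + 1) + 0·(x + 1)² + 327/56·(x + 1)³.
With (x + 1) = 1/3: S(-2/3) = -151/63.

-2.3968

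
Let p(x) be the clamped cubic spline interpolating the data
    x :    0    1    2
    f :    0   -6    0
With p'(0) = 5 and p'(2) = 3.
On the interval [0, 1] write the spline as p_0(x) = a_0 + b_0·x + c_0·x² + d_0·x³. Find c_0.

-26

Put σ_i = p'' at the i-th knot. Here h = (1, 1) and Δ = (-6, 6), so the interior equations h_(i-1)·σ_(i-1) + 2(h_(i-1)+h_i)·σ_i + h_i·σ_(i+1) = 6(Δ_i − Δ_(i-1)) read
  1·σ_0 + 4·σ_1 + 1·σ_2 = 6(Δ_1 - Δ_0) = 72
Clamped end conditions give two more equations: 2h_0·σ_0 + h_0·σ_1 = 6(Δ_0 - p'(0)) = -66 and h_1·σ_1 + 2h_1·σ_2 = 6(p'(2) - Δ_1) = -18.
Solving: σ_0 = -52, σ_1 = 38, σ_2 = -28.
On [0, 1], with p_0(x) = a_0 + b_0·x + c_0·x² + d_0·x³: c_0 = σ_0/2 = -26, d_0 = (σ_1 - σ_0)/(6h_0) = 15, b_0 = Δ_0 - h_0(2σ_0 + σ_1)/6 = 5.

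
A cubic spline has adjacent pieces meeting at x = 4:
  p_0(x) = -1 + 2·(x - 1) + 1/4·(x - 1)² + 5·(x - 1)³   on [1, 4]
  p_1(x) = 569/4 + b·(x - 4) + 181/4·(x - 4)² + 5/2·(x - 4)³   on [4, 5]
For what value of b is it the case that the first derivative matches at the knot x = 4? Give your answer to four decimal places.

p_0'(x) = 2 + 1/2·(x - 1) + 15·(x - 1)², so p_0'(4) = 277/2. On the right, p_1'(4) = b, so b = 277/2.

138.5000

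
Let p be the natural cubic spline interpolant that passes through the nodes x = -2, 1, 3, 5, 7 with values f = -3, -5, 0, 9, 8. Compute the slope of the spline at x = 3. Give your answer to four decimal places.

4.4601

With M_i denoting the second derivative at x_i, h_i = 3, 2, 2, 2, and Δ_i = (y_(i+1) − y_i)/h_i = -2/3, 5/2, 9/2, -1/2:
  3·M_0 + 10·M_1 + 2·M_2 = 6(Δ_1 - Δ_0) = 19
  2·M_1 + 8·M_2 + 2·M_3 = 6(Δ_2 - Δ_1) = 12
  2·M_2 + 8·M_3 + 2·M_4 = 6(Δ_3 - Δ_2) = -30
Natural end conditions: M_0 = M_4 = 0.
Hence M_0 = 0, M_1 = 207/142, M_2 = 157/71, M_3 = -611/142, M_4 = 0.
On [3, 5], p'(x) = b_2 + 2c_2·(x - 3) + 3d_2·(x - 3)² with b_2 = Δ_2 - h_2(2M_2 + M_3)/6 = 950/213, c_2 = M_2/2 = 157/142, d_2 = (M_3 - M_2)/(6h_2) = -925/1704. So p'(3) = 950/213.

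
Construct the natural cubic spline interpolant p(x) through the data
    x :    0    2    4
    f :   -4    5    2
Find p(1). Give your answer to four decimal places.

Write M_i for p''(x_i). With h_i = 2, 2 and divided differences Δ_i = 9/2, -3/2, the continuity of p' gives the tridiagonal system
  2·M_0 + 8·M_1 + 2·M_2 = 6(Δ_1 - Δ_0) = -36
Natural end conditions: M_0 = M_2 = 0.
Solving: M_0 = 0, M_1 = -9/2, M_2 = 0.
On [0, 2], p(x) = -4 + 6·x + 0·x² - 3/8·x³.
With x = 1: p(1) = 13/8.

1.6250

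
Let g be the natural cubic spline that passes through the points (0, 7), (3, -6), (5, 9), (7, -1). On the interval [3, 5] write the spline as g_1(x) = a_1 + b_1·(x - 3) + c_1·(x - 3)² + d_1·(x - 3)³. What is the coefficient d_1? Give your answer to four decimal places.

-1.7654

Put m_i = g'' at the i-th knot. Here h = (3, 2, 2) and Δ = (-13/3, 15/2, -5), so the interior equations h_(i-1)·m_(i-1) + 2(h_(i-1)+h_i)·m_i + h_i·m_(i+1) = 6(Δ_i − Δ_(i-1)) read
  3·m_0 + 10·m_1 + 2·m_2 = 6(Δ_1 - Δ_0) = 71
  2·m_1 + 8·m_2 + 2·m_3 = 6(Δ_2 - Δ_1) = -75
Natural end conditions: m_0 = m_3 = 0.
Solving: m_0 = 0, m_1 = 359/38, m_2 = -223/19, m_3 = 0.
On [3, 5], with g_1(x) = a_1 + b_1·(x - 3) + c_1·(x - 3)² + d_1·(x - 3)³: c_1 = m_1/2 = 359/76, d_1 = (m_2 - m_1)/(6h_1) = -805/456, b_1 = Δ_1 - h_1(2m_1 + m_2)/6 = 583/114.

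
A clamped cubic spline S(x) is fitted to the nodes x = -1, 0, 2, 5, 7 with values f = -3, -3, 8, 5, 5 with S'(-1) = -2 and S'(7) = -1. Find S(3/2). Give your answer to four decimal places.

5.4973

Write M_i for S''(x_i). With h_i = 1, 2, 3, 2 and divided differences Δ_i = 0, 11/2, -1, 0, the continuity of S' gives the tridiagonal system
  1·M_0 + 6·M_1 + 2·M_2 = 6(Δ_1 - Δ_0) = 33
  2·M_1 + 10·M_2 + 3·M_3 = 6(Δ_2 - Δ_1) = -39
  3·M_2 + 10·M_3 + 2·M_4 = 6(Δ_3 - Δ_2) = 6
Clamped end conditions give two more equations: 2h_0·M_0 + h_0·M_1 = 6(Δ_0 - S'(-1)) = 12 and h_3·M_3 + 2h_3·M_4 = 6(S'(7) - Δ_3) = -6.
Solving: M_0 = 219/91, M_1 = 654/91, M_2 = -570/91, M_3 = 281/91, M_4 = -277/91.
On [0, 2], S(x) = -3 + 509/182·x + 327/91·x² - 102/91·x³.
With x = 3/2: S(3/2) = 2001/364.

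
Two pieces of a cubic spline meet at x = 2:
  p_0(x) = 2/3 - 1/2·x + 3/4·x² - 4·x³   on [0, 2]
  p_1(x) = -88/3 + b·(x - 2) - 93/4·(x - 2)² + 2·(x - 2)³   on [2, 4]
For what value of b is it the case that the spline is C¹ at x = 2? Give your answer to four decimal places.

-45.5000

p_0'(x) = -1/2 + 3/2·x - 12·x², so p_0'(2) = -91/2. On the right, p_1'(2) = b, so b = -91/2.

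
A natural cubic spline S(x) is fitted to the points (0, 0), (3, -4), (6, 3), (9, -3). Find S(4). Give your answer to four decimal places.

-1.8296

Let σ_i = S''(x_i). Step sizes h_i = 3, 3, 3; slopes of the chords Δ_i = (y_(i+1) - y_i)/h_i = -4/3, 7/3, -2.
  3·σ_0 + 12·σ_1 + 3·σ_2 = 6(Δ_1 - Δ_0) = 22
  3·σ_1 + 12·σ_2 + 3·σ_3 = 6(Δ_2 - Δ_1) = -26
Natural end conditions: σ_0 = σ_3 = 0.
Solving: σ_0 = 0, σ_1 = 38/15, σ_2 = -14/5, σ_3 = 0.
On [3, 6], S(x) = -4 + 6/5·(x - 3) + 19/15·(x - 3)² - 8/27·(x - 3)³.
With (x - 3) = 1: S(4) = -247/135.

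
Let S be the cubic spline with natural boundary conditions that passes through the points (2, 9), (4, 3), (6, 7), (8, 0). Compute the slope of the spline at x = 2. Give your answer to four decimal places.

-4.7000

Let M_i = S''(x_i). Step sizes h_i = 2, 2, 2; slopes of the chords Δ_i = (y_(i+1) - y_i)/h_i = -3, 2, -7/2.
  2·M_0 + 8·M_1 + 2·M_2 = 6(Δ_1 - Δ_0) = 30
  2·M_1 + 8·M_2 + 2·M_3 = 6(Δ_2 - Δ_1) = -33
Natural end conditions: M_0 = M_3 = 0.
Solving: M_0 = 0, M_1 = 51/10, M_2 = -27/5, M_3 = 0.
On [2, 4], S'(x) = b_0 + 2c_0·(x - 2) + 3d_0·(x - 2)² with b_0 = Δ_0 - h_0(2M_0 + M_1)/6 = -47/10, c_0 = M_0/2 = 0, d_0 = (M_1 - M_0)/(6h_0) = 17/40. So S'(2) = -47/10.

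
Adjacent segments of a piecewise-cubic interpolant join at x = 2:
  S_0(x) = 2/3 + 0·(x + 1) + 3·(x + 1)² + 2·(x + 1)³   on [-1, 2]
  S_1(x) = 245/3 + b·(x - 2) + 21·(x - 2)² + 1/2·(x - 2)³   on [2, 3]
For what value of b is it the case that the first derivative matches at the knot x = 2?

S_0'(x) = 0 + 6·(x + 1) + 6·(x + 1)², so S_0'(2) = 72. On the right, S_1'(2) = b, so b = 72.

72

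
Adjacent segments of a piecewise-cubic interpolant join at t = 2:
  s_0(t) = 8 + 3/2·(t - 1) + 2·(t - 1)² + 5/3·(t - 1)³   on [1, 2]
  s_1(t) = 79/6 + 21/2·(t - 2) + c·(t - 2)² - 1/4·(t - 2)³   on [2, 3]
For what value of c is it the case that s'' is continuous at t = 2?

7

s_0''(t) = 4 + 10·(t - 1), so s_0''(2) = 14. On the right, s_1''(2) = 2c, so c = 7.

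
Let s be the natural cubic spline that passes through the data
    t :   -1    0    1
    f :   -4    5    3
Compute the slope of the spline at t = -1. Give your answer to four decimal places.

11.7500

With M_i denoting the second derivative at x_i, h_i = 1, 1, and Δ_i = (y_(i+1) − y_i)/h_i = 9, -2:
  1·M_0 + 4·M_1 + 1·M_2 = 6(Δ_1 - Δ_0) = -66
Natural end conditions: M_0 = M_2 = 0.
Solving: M_0 = 0, M_1 = -33/2, M_2 = 0.
On [-1, 0], s'(t) = b_0 + 2c_0·(t + 1) + 3d_0·(t + 1)² with b_0 = Δ_0 - h_0(2M_0 + M_1)/6 = 47/4, c_0 = M_0/2 = 0, d_0 = (M_1 - M_0)/(6h_0) = -11/4. So s'(-1) = 47/4.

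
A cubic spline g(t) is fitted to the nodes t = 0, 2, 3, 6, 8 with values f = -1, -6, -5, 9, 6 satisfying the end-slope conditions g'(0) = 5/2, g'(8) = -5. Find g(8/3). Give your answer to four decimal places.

Let M_i = g''(x_i). Step sizes h_i = 2, 1, 3, 2; slopes of the chords Δ_i = (y_(i+1) - y_i)/h_i = -5/2, 1, 14/3, -3/2.
  2·M_0 + 6·M_1 + 1·M_2 = 6(Δ_1 - Δ_0) = 21
  1·M_1 + 8·M_2 + 3·M_3 = 6(Δ_2 - Δ_1) = 22
  3·M_2 + 10·M_3 + 2·M_4 = 6(Δ_3 - Δ_2) = -37
Clamped end conditions give two more equations: 2h_0·M_0 + h_0·M_1 = 6(Δ_0 - g'(0)) = -30 and h_3·M_3 + 2h_3·M_4 = 6(g'(8) - Δ_3) = -21.
Solving: M_0 = -4387/408, M_1 = 1327/204, M_2 = 709/204, M_3 = -279/68, M_4 = -435/136.
On [2, 3], g(t) = -6 - 713/408·(t - 2) + 1327/408·(t - 2)² - 103/204·(t - 2)³.
With (t - 2) = 2/3: g(8/3) = -32327/5508.

-5.8691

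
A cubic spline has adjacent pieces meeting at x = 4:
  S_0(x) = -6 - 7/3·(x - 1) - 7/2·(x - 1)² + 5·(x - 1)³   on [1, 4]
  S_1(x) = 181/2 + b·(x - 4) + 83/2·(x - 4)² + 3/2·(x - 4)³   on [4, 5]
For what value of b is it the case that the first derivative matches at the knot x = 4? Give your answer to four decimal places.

S_0'(x) = -7/3 - 7·(x - 1) + 15·(x - 1)², so S_0'(4) = 335/3. On the right, S_1'(4) = b, so b = 335/3.

111.6667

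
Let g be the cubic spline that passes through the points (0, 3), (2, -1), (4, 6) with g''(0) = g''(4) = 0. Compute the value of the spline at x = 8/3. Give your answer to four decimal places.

Let σ_i = g''(x_i). Step sizes h_i = 2, 2; slopes of the chords Δ_i = (y_(i+1) - y_i)/h_i = -2, 7/2.
  2·σ_0 + 8·σ_1 + 2·σ_2 = 6(Δ_1 - Δ_0) = 33
Natural end conditions: σ_0 = σ_2 = 0.
Forward elimination and back-substitution give σ_0 = 0, σ_1 = 33/8, σ_2 = 0.
On [2, 4], g(x) = -1 + 3/4·(x - 2) + 33/16·(x - 2)² - 11/32·(x - 2)³.
With (x - 2) = 2/3: g(8/3) = 17/54.

0.3148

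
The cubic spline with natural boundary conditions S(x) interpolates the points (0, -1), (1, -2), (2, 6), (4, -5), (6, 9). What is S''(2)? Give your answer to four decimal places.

-21.5714

Write M_i for S''(x_i). With h_i = 1, 1, 2, 2 and divided differences Δ_i = -1, 8, -11/2, 7, the continuity of S' gives the tridiagonal system
  1·M_0 + 4·M_1 + 1·M_2 = 6(Δ_1 - Δ_0) = 54
  1·M_1 + 6·M_2 + 2·M_3 = 6(Δ_2 - Δ_1) = -81
  2·M_2 + 8·M_3 + 2·M_4 = 6(Δ_3 - Δ_2) = 75
Natural end conditions: M_0 = M_4 = 0.
Hence M_0 = 0, M_1 = 529/28, M_2 = -151/7, M_3 = 827/56, M_4 = 0.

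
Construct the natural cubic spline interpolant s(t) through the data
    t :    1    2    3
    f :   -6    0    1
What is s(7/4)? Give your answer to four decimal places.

-1.0898

Let m_i = s''(x_i). Step sizes h_i = 1, 1; slopes of the chords Δ_i = (y_(i+1) - y_i)/h_i = 6, 1.
  1·m_0 + 4·m_1 + 1·m_2 = 6(Δ_1 - Δ_0) = -30
Natural end conditions: m_0 = m_2 = 0.
Forward elimination and back-substitution give m_0 = 0, m_1 = -15/2, m_2 = 0.
On [1, 2], s(t) = -6 + 29/4·(t - 1) + 0·(t - 1)² - 5/4·(t - 1)³.
With (t - 1) = 3/4: s(7/4) = -279/256.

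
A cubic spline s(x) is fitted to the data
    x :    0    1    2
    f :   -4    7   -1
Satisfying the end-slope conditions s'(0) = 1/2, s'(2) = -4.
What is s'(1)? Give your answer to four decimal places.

Write M_i for s''(x_i). With h_i = 1, 1 and divided differences Δ_i = 11, -8, the continuity of s' gives the tridiagonal system
  1·M_0 + 4·M_1 + 1·M_2 = 6(Δ_1 - Δ_0) = -114
Clamped end conditions give two more equations: 2h_0·M_0 + h_0·M_1 = 6(Δ_0 - s'(0)) = 63 and h_1·M_1 + 2h_1·M_2 = 6(s'(2) - Δ_1) = 24.
Hence M_0 = 231/4, M_1 = -105/2, M_2 = 153/4.
On [1, 2], s'(x) = b_1 + 2c_1·(x - 1) + 3d_1·(x - 1)² with b_1 = Δ_1 - h_1(2M_1 + M_2)/6 = 25/8, c_1 = M_1/2 = -105/4, d_1 = (M_2 - M_1)/(6h_1) = 121/8. So s'(1) = 25/8.

3.1250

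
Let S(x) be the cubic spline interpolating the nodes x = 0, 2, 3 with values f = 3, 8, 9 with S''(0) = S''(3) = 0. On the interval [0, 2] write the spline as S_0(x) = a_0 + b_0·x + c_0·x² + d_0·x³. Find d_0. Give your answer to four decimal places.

With σ_i denoting the second derivative at x_i, h_i = 2, 1, and Δ_i = (y_(i+1) − y_i)/h_i = 5/2, 1:
  2·σ_0 + 6·σ_1 + 1·σ_2 = 6(Δ_1 - Δ_0) = -9
Natural end conditions: σ_0 = σ_2 = 0.
Solving: σ_0 = 0, σ_1 = -3/2, σ_2 = 0.
On [0, 2], with S_0(x) = a_0 + b_0·x + c_0·x² + d_0·x³: c_0 = σ_0/2 = 0, d_0 = (σ_1 - σ_0)/(6h_0) = -1/8, b_0 = Δ_0 - h_0(2σ_0 + σ_1)/6 = 3.

-0.1250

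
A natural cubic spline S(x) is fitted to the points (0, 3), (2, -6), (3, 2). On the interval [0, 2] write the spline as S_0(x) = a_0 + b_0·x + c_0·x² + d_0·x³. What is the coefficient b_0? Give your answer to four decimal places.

Let m_i = S''(x_i). Step sizes h_i = 2, 1; slopes of the chords Δ_i = (y_(i+1) - y_i)/h_i = -9/2, 8.
  2·m_0 + 6·m_1 + 1·m_2 = 6(Δ_1 - Δ_0) = 75
Natural end conditions: m_0 = m_2 = 0.
Solving the tridiagonal system: m_0 = 0, m_1 = 25/2, m_2 = 0.
On [0, 2], with S_0(x) = a_0 + b_0·x + c_0·x² + d_0·x³: c_0 = m_0/2 = 0, d_0 = (m_1 - m_0)/(6h_0) = 25/24, b_0 = Δ_0 - h_0(2m_0 + m_1)/6 = -26/3.

-8.6667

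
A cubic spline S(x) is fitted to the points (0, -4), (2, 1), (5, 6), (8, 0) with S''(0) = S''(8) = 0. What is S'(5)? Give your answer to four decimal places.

Put M_i = S'' at the i-th knot. Here h = (2, 3, 3) and Δ = (5/2, 5/3, -2), so the interior equations h_(i-1)·M_(i-1) + 2(h_(i-1)+h_i)·M_i + h_i·M_(i+1) = 6(Δ_i − Δ_(i-1)) read
  2·M_0 + 10·M_1 + 3·M_2 = 6(Δ_1 - Δ_0) = -5
  3·M_1 + 12·M_2 + 3·M_3 = 6(Δ_2 - Δ_1) = -22
Natural end conditions: M_0 = M_3 = 0.
Hence M_0 = 0, M_1 = 2/37, M_2 = -205/111, M_3 = 0.
On [5, 8], S'(x) = b_2 + 2c_2·(x - 5) + 3d_2·(x - 5)² with b_2 = Δ_2 - h_2(2M_2 + M_3)/6 = -17/111, c_2 = M_2/2 = -205/222, d_2 = (M_3 - M_2)/(6h_2) = 205/1998. So S'(5) = -17/111.

-0.1532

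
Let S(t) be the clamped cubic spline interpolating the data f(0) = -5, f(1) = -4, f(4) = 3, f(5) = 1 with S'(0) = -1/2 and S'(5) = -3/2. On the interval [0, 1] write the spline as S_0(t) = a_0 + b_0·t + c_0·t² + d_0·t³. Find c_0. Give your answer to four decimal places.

With m_i denoting the second derivative at x_i, h_i = 1, 3, 1, and Δ_i = (y_(i+1) − y_i)/h_i = 1, 7/3, -2:
  1·m_0 + 8·m_1 + 3·m_2 = 6(Δ_1 - Δ_0) = 8
  3·m_1 + 8·m_2 + 1·m_3 = 6(Δ_2 - Δ_1) = -26
Clamped end conditions give two more equations: 2h_0·m_0 + h_0·m_1 = 6(Δ_0 - S'(0)) = 9 and h_2·m_2 + 2h_2·m_3 = 6(S'(5) - Δ_2) = 3.
Solving the tridiagonal system: m_0 = 211/63, m_1 = 145/63, m_2 = -289/63, m_3 = 239/63.
On [0, 1], with S_0(t) = a_0 + b_0·t + c_0·t² + d_0·t³: c_0 = m_0/2 = 211/126, d_0 = (m_1 - m_0)/(6h_0) = -11/63, b_0 = Δ_0 - h_0(2m_0 + m_1)/6 = -1/2.

1.6746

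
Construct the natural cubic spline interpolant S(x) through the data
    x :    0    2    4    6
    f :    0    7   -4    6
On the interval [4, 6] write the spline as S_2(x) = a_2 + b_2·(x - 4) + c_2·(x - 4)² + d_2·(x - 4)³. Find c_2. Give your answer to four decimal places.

Write σ_i for S''(x_i). With h_i = 2, 2, 2 and divided differences Δ_i = 7/2, -11/2, 5, the continuity of S' gives the tridiagonal system
  2·σ_0 + 8·σ_1 + 2·σ_2 = 6(Δ_1 - Δ_0) = -54
  2·σ_1 + 8·σ_2 + 2·σ_3 = 6(Δ_2 - Δ_1) = 63
Natural end conditions: σ_0 = σ_3 = 0.
Hence σ_0 = 0, σ_1 = -93/10, σ_2 = 51/5, σ_3 = 0.
On [4, 6], with S_2(x) = a_2 + b_2·(x - 4) + c_2·(x - 4)² + d_2·(x - 4)³: c_2 = σ_2/2 = 51/10, d_2 = (σ_3 - σ_2)/(6h_2) = -17/20, b_2 = Δ_2 - h_2(2σ_2 + σ_3)/6 = -9/5.

5.1000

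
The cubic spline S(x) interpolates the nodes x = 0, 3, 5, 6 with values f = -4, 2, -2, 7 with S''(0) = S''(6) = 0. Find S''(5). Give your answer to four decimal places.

12.6429

Let m_i = S''(x_i). Step sizes h_i = 3, 2, 1; slopes of the chords Δ_i = (y_(i+1) - y_i)/h_i = 2, -2, 9.
  3·m_0 + 10·m_1 + 2·m_2 = 6(Δ_1 - Δ_0) = -24
  2·m_1 + 6·m_2 + 1·m_3 = 6(Δ_2 - Δ_1) = 66
Natural end conditions: m_0 = m_3 = 0.
Hence m_0 = 0, m_1 = -69/14, m_2 = 177/14, m_3 = 0.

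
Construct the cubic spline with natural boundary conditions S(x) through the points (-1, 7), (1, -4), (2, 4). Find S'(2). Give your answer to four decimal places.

With m_i denoting the second derivative at x_i, h_i = 2, 1, and Δ_i = (y_(i+1) − y_i)/h_i = -11/2, 8:
  2·m_0 + 6·m_1 + 1·m_2 = 6(Δ_1 - Δ_0) = 81
Natural end conditions: m_0 = m_2 = 0.
Forward elimination and back-substitution give m_0 = 0, m_1 = 27/2, m_2 = 0.
On [1, 2], S'(x) = b_1 + 2c_1·(x - 1) + 3d_1·(x - 1)² with b_1 = Δ_1 - h_1(2m_1 + m_2)/6 = 7/2, c_1 = m_1/2 = 27/4, d_1 = (m_2 - m_1)/(6h_1) = -9/4. So S'(2) = 41/4.

10.2500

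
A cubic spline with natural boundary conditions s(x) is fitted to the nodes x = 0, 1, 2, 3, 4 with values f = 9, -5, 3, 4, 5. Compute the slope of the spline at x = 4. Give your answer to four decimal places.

Write M_i for s''(x_i). With h_i = 1, 1, 1, 1 and divided differences Δ_i = -14, 8, 1, 1, the continuity of s' gives the tridiagonal system
  1·M_0 + 4·M_1 + 1·M_2 = 6(Δ_1 - Δ_0) = 132
  1·M_1 + 4·M_2 + 1·M_3 = 6(Δ_2 - Δ_1) = -42
  1·M_2 + 4·M_3 + 1·M_4 = 6(Δ_3 - Δ_2) = 0
Natural end conditions: M_0 = M_4 = 0.
Solving: M_0 = 0, M_1 = 537/14, M_2 = -150/7, M_3 = 75/14, M_4 = 0.
On [3, 4], s'(x) = b_3 + 2c_3·(x - 3) + 3d_3·(x - 3)² with b_3 = Δ_3 - h_3(2M_3 + M_4)/6 = -11/14, c_3 = M_3/2 = 75/28, d_3 = (M_4 - M_3)/(6h_3) = -25/28. So s'(4) = 53/28.

1.8929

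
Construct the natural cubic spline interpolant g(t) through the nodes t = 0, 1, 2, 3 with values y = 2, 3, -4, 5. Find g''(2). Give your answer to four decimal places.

Let M_i = g''(x_i). Step sizes h_i = 1, 1, 1; slopes of the chords Δ_i = (y_(i+1) - y_i)/h_i = 1, -7, 9.
  1·M_0 + 4·M_1 + 1·M_2 = 6(Δ_1 - Δ_0) = -48
  1·M_1 + 4·M_2 + 1·M_3 = 6(Δ_2 - Δ_1) = 96
Natural end conditions: M_0 = M_3 = 0.
Hence M_0 = 0, M_1 = -96/5, M_2 = 144/5, M_3 = 0.

28.8000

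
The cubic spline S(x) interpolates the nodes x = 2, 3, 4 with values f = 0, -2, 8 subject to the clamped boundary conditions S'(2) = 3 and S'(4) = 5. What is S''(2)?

Let m_i = S''(x_i). Step sizes h_i = 1, 1; slopes of the chords Δ_i = (y_(i+1) - y_i)/h_i = -2, 10.
  1·m_0 + 4·m_1 + 1·m_2 = 6(Δ_1 - Δ_0) = 72
Clamped end conditions give two more equations: 2h_0·m_0 + h_0·m_1 = 6(Δ_0 - S'(2)) = -30 and h_1·m_1 + 2h_1·m_2 = 6(S'(4) - Δ_1) = -30.
Hence m_0 = -32, m_1 = 34, m_2 = -32.

-32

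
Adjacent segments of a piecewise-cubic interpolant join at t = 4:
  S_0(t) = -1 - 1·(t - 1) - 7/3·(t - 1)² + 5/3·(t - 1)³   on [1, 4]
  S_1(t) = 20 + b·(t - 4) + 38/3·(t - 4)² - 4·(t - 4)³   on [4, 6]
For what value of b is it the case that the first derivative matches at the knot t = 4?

S_0'(t) = -1 - 14/3·(t - 1) + 5·(t - 1)², so S_0'(4) = 30. On the right, S_1'(4) = b, so b = 30.

30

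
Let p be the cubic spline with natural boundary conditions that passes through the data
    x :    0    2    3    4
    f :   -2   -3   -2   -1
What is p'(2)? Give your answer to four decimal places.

Put M_i = p'' at the i-th knot. Here h = (2, 1, 1) and Δ = (-1/2, 1, 1), so the interior equations h_(i-1)·M_(i-1) + 2(h_(i-1)+h_i)·M_i + h_i·M_(i+1) = 6(Δ_i − Δ_(i-1)) read
  2·M_0 + 6·M_1 + 1·M_2 = 6(Δ_1 - Δ_0) = 9
  1·M_1 + 4·M_2 + 1·M_3 = 6(Δ_2 - Δ_1) = 0
Natural end conditions: M_0 = M_3 = 0.
Solving: M_0 = 0, M_1 = 36/23, M_2 = -9/23, M_3 = 0.
On [2, 3], p'(x) = b_1 + 2c_1·(x - 2) + 3d_1·(x - 2)² with b_1 = Δ_1 - h_1(2M_1 + M_2)/6 = 25/46, c_1 = M_1/2 = 18/23, d_1 = (M_2 - M_1)/(6h_1) = -15/46. So p'(2) = 25/46.

0.5435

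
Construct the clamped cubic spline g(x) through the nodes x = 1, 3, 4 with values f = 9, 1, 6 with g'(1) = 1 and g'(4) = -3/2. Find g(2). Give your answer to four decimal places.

Let M_i = g''(x_i). Step sizes h_i = 2, 1; slopes of the chords Δ_i = (y_(i+1) - y_i)/h_i = -4, 5.
  2·M_0 + 6·M_1 + 1·M_2 = 6(Δ_1 - Δ_0) = 54
Clamped end conditions give two more equations: 2h_0·M_0 + h_0·M_1 = 6(Δ_0 - g'(1)) = -30 and h_1·M_1 + 2h_1·M_2 = 6(g'(4) - Δ_1) = -39.
Solving the tridiagonal system: M_0 = -52/3, M_1 = 59/3, M_2 = -88/3.
On [1, 3], g(x) = 9 + 1·(x - 1) - 26/3·(x - 1)² + 37/12·(x - 1)³.
With (x - 1) = 1: g(2) = 53/12.

4.4167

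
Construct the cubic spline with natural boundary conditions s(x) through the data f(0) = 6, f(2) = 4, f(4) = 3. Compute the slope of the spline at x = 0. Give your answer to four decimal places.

Put M_i = s'' at the i-th knot. Here h = (2, 2) and Δ = (-1, -1/2), so the interior equations h_(i-1)·M_(i-1) + 2(h_(i-1)+h_i)·M_i + h_i·M_(i+1) = 6(Δ_i − Δ_(i-1)) read
  2·M_0 + 8·M_1 + 2·M_2 = 6(Δ_1 - Δ_0) = 3
Natural end conditions: M_0 = M_2 = 0.
Hence M_0 = 0, M_1 = 3/8, M_2 = 0.
On [0, 2], s'(x) = b_0 + 2c_0·x + 3d_0·x² with b_0 = Δ_0 - h_0(2M_0 + M_1)/6 = -9/8, c_0 = M_0/2 = 0, d_0 = (M_1 - M_0)/(6h_0) = 1/32. So s'(0) = -9/8.

-1.1250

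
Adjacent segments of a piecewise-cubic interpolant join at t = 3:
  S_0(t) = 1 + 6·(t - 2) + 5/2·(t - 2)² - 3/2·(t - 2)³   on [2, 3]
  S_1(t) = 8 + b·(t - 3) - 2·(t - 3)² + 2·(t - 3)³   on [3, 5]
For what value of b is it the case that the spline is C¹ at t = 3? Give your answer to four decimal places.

S_0'(t) = 6 + 5·(t - 2) - 9/2·(t - 2)², so S_0'(3) = 13/2. On the right, S_1'(3) = b, so b = 13/2.

6.5000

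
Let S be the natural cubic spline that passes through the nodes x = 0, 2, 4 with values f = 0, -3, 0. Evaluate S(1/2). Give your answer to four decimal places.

-1.1016

Let m_i = S''(x_i). Step sizes h_i = 2, 2; slopes of the chords Δ_i = (y_(i+1) - y_i)/h_i = -3/2, 3/2.
  2·m_0 + 8·m_1 + 2·m_2 = 6(Δ_1 - Δ_0) = 18
Natural end conditions: m_0 = m_2 = 0.
Solving the tridiagonal system: m_0 = 0, m_1 = 9/4, m_2 = 0.
On [0, 2], S(x) = 0 - 9/4·x + 0·x² + 3/16·x³.
With x = 1/2: S(1/2) = -141/128.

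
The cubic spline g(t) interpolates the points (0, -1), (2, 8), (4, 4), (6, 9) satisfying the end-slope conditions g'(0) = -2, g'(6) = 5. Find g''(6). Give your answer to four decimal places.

Let m_i = g''(x_i). Step sizes h_i = 2, 2, 2; slopes of the chords Δ_i = (y_(i+1) - y_i)/h_i = 9/2, -2, 5/2.
  2·m_0 + 8·m_1 + 2·m_2 = 6(Δ_1 - Δ_0) = -39
  2·m_1 + 8·m_2 + 2·m_3 = 6(Δ_2 - Δ_1) = 27
Clamped end conditions give two more equations: 2h_0·m_0 + h_0·m_1 = 6(Δ_0 - g'(0)) = 39 and h_2·m_2 + 2h_2·m_3 = 6(g'(6) - Δ_2) = 15.
Solving the tridiagonal system: m_0 = 221/15, m_1 = -299/30, m_2 = 169/30, m_3 = 14/15.

0.9333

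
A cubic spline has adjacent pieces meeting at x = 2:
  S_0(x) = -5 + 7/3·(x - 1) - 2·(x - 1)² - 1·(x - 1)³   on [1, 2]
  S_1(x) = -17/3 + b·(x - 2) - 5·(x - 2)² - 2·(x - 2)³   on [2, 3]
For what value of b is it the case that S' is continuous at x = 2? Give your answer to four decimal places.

S_0'(x) = 7/3 - 4·(x - 1) - 3·(x - 1)², so S_0'(2) = -14/3. On the right, S_1'(2) = b, so b = -14/3.

-4.6667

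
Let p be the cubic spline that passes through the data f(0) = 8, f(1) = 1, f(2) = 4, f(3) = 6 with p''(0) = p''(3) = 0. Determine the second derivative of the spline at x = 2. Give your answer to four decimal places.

Put M_i = p'' at the i-th knot. Here h = (1, 1, 1) and Δ = (-7, 3, 2), so the interior equations h_(i-1)·M_(i-1) + 2(h_(i-1)+h_i)·M_i + h_i·M_(i+1) = 6(Δ_i − Δ_(i-1)) read
  1·M_0 + 4·M_1 + 1·M_2 = 6(Δ_1 - Δ_0) = 60
  1·M_1 + 4·M_2 + 1·M_3 = 6(Δ_2 - Δ_1) = -6
Natural end conditions: M_0 = M_3 = 0.
Solving: M_0 = 0, M_1 = 82/5, M_2 = -28/5, M_3 = 0.

-5.6000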